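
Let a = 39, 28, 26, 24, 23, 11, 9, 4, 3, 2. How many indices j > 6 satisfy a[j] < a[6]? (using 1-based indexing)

4

The element at index 6 is 11.
Elements after it: 9, 4, 3, 2
Those smaller than 11: 9, 4, 3, 2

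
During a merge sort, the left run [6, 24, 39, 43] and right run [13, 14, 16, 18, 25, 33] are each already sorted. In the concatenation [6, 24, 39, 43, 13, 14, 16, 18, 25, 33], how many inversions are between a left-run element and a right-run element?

Count, for every r in R, how many entries of L exceed r:
r = 13: 24, 39, 43 → 3
r = 14: 24, 39, 43 → 3
r = 16: 24, 39, 43 → 3
r = 18: 24, 39, 43 → 3
r = 25: 39, 43 → 2
r = 33: 39, 43 → 2
Cross-inversions: 3 + 3 + 3 + 3 + 2 + 2 = 16

16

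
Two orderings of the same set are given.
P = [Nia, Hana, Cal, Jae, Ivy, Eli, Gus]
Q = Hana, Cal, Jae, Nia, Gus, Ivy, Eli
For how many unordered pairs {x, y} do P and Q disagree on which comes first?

Assign each item its position (1..7) in the first ordering, then rewrite the second ordering as that position sequence:
positions: Nia→1, Hana→2, Cal→3, Jae→4, Ivy→5, Eli→6, Gus→7
second ordering as positions: [2, 3, 4, 1, 7, 5, 6]
Discordant pairs = inversions in this position sequence.
2: 1 → 1
3: 1 → 1
4: 1 → 1
1: 0
7: 5, 6 → 2
5: 0
6: 0
Total: 1 + 1 + 1 + 0 + 2 + 0 + 0 = 5

5 disagreeing pairs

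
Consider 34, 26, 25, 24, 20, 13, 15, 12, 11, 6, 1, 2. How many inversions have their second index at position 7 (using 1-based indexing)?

The element at index 7 is 15.
Elements before it: 34, 26, 25, 24, 20, 13
Those larger than 15: 34, 26, 25, 24, 20

5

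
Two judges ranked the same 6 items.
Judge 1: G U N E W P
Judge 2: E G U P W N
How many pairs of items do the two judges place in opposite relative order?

Assign each item its position (1..6) in the first ordering, then rewrite the second ordering as that position sequence:
positions: G→1, U→2, N→3, E→4, W→5, P→6
second ordering as positions: [4, 1, 2, 6, 5, 3]
Discordant pairs = inversions in this position sequence.
4: 1, 2, 3 → 3
1: 0
2: 0
6: 5, 3 → 2
5: 3 → 1
3: 0
Total: 3 + 0 + 0 + 2 + 1 + 0 = 6

6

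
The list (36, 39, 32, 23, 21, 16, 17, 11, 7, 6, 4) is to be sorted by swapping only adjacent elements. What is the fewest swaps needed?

Each adjacent swap fixes exactly one inversion, so the minimum swap count equals the number of inversions.
Count inversions — for each element, later elements that are smaller:
36: 32, 23, 21, 16, 17, 11, 7, 6, 4 → 9
39: 32, 23, 21, 16, 17, 11, 7, 6, 4 → 9
32: 23, 21, 16, 17, 11, 7, 6, 4 → 8
23: 21, 16, 17, 11, 7, 6, 4 → 7
21: 16, 17, 11, 7, 6, 4 → 6
16: 11, 7, 6, 4 → 4
17: 11, 7, 6, 4 → 4
11: 7, 6, 4 → 3
7: 6, 4 → 2
6: 4 → 1
4: none → 0
Total inversions: 9 + 9 + 8 + 7 + 6 + 4 + 4 + 3 + 2 + 1 + 0 = 53

53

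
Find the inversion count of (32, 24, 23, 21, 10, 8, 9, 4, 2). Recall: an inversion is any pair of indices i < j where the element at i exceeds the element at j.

Element-by-element contributions:
32 → 24, 23, 21, 10, 8, 9, 4, 2 → 8
24 → 23, 21, 10, 8, 9, 4, 2 → 7
23 → 21, 10, 8, 9, 4, 2 → 6
21 → 10, 8, 9, 4, 2 → 5
10 → 8, 9, 4, 2 → 4
8 → 4, 2 → 2
9 → 4, 2 → 2
4 → 2 → 1
2 → none → 0
Sum: 8 + 7 + 6 + 5 + 4 + 2 + 2 + 1 + 0 = 35

35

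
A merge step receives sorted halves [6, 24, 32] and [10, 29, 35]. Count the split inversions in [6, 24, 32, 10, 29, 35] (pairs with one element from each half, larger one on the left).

3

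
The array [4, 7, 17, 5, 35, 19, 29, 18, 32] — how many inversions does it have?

8

For each element, count later entries that are smaller:
4 → none → 0
7 → 5 → 1
17 → 5 → 1
5 → none → 0
35 → 19, 29, 18, 32 → 4
19 → 18 → 1
29 → 18 → 1
18 → none → 0
32 → none → 0
Sum: 0 + 1 + 1 + 0 + 4 + 1 + 1 + 0 + 0 = 8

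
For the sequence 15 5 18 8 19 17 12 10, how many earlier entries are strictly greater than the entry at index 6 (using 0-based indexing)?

4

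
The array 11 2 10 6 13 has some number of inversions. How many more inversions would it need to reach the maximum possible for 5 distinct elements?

6

Maximum inversions for 5 distinct elements is C(5, 2) = 5·4/2 = 10.
Current inversions — for each element, count later smaller elements:
11: 3
2: 0
10: 1
6: 0
13: 0
Current total: 3 + 0 + 1 + 0 + 0 = 4
Shortfall: 10 − 4 = 6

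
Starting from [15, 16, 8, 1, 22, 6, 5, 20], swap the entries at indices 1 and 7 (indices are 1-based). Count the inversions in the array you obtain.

Positions 1 and 7 hold 15 and 5; after swapping, the array is [5, 16, 8, 1, 22, 6, 15, 20].
For each element, count later entries that are smaller:
5 → 1 → 1
16 → 8, 1, 6, 15 → 4
8 → 1, 6 → 2
1 → none → 0
22 → 6, 15, 20 → 3
6 → none → 0
15 → none → 0
20 → none → 0
Sum: 1 + 4 + 2 + 0 + 3 + 0 + 0 + 0 = 10

10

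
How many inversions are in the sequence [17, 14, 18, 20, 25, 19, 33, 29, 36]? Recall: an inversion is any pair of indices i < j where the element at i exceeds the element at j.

4 inversions

Count, for each position, how many later elements it exceeds:
17 → 14 → 1
14 → none → 0
18 → none → 0
20 → 19 → 1
25 → 19 → 1
19 → none → 0
33 → 29 → 1
29 → none → 0
36 → none → 0
Sum: 1 + 0 + 0 + 1 + 1 + 0 + 1 + 0 + 0 = 4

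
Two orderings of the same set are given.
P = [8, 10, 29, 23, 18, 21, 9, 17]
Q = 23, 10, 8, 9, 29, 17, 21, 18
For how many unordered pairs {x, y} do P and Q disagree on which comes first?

10

Assign each item its position (1..8) in the first ordering, then rewrite the second ordering as that position sequence:
positions: 8→1, 10→2, 29→3, 23→4, 18→5, 21→6, 9→7, 17→8
second ordering as positions: [4, 2, 1, 7, 3, 8, 6, 5]
Discordant pairs = inversions in this position sequence.
4: 2, 1, 3 → 3
2: 1 → 1
1: 0
7: 3, 6, 5 → 3
3: 0
8: 6, 5 → 2
6: 5 → 1
5: 0
Total: 3 + 1 + 0 + 3 + 0 + 2 + 1 + 0 = 10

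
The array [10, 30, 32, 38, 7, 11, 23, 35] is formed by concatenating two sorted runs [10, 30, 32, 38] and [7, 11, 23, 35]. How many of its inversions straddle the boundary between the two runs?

Count, for every r in R, how many entries of L exceed r:
r = 7: 10, 30, 32, 38 → 4
r = 11: 30, 32, 38 → 3
r = 23: 30, 32, 38 → 3
r = 35: 38 → 1
Cross-inversions: 4 + 3 + 3 + 1 = 11

11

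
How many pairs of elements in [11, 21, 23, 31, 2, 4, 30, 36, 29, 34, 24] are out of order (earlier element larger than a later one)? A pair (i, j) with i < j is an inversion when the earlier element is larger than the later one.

18

Sweep left to right; for each value list the smaller values that follow it:
11 → 2, 4 → 2
21 → 2, 4 → 2
23 → 2, 4 → 2
31 → 2, 4, 30, 29, 24 → 5
2 → none → 0
4 → none → 0
30 → 29, 24 → 2
36 → 29, 34, 24 → 3
29 → 24 → 1
34 → 24 → 1
24 → none → 0
Sum: 2 + 2 + 2 + 5 + 0 + 0 + 2 + 3 + 1 + 1 + 0 = 18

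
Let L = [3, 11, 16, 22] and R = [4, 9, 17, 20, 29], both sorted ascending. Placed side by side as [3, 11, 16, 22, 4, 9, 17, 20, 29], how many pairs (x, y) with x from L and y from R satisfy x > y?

For each element r of the right run, count left-run elements greater than r:
r = 4: 11, 16, 22 → 3
r = 9: 11, 16, 22 → 3
r = 17: 22 → 1
r = 20: 22 → 1
r = 29: none → 0
Cross-inversions: 3 + 3 + 1 + 1 + 0 = 8

8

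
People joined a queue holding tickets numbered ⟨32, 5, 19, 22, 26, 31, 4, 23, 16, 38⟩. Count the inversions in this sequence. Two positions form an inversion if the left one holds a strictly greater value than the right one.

20 inversions

For each element, count later entries that are smaller:
32 → 5, 19, 22, 26, 31, 4, 23, 16 → 8
5 → 4 → 1
19 → 4, 16 → 2
22 → 4, 16 → 2
26 → 4, 23, 16 → 3
31 → 4, 23, 16 → 3
4 → none → 0
23 → 16 → 1
16 → none → 0
38 → none → 0
Sum: 8 + 1 + 2 + 2 + 3 + 3 + 0 + 1 + 0 + 0 = 20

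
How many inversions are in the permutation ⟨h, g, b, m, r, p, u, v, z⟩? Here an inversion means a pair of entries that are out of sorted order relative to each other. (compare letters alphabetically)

4

Element-by-element contributions:
h → g, b → 2
g → b → 1
b → none → 0
m → none → 0
r → p → 1
p → none → 0
u → none → 0
v → none → 0
z → none → 0
Sum: 2 + 1 + 0 + 0 + 1 + 0 + 0 + 0 + 0 = 4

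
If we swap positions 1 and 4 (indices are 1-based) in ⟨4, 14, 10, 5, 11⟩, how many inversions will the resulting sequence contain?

Positions 1 and 4 hold 4 and 5; after swapping, the array is [5, 14, 10, 4, 11].
Count, for each position, how many later elements it exceeds:
5 → 4 → 1
14 → 10, 4, 11 → 3
10 → 4 → 1
4 → none → 0
11 → none → 0
Sum: 1 + 3 + 1 + 0 + 0 = 5

5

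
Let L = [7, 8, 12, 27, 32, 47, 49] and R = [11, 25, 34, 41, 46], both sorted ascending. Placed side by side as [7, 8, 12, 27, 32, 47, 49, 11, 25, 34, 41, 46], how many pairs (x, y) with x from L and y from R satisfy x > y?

Take each right-half value and tally the left-half values above it:
r = 11: 12, 27, 32, 47, 49 → 5
r = 25: 27, 32, 47, 49 → 4
r = 34: 47, 49 → 2
r = 41: 47, 49 → 2
r = 46: 47, 49 → 2
Cross-inversions: 5 + 4 + 2 + 2 + 2 = 15

15 cross-inversions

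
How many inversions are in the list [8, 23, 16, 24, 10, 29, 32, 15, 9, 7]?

There are 25 out-of-order pairs.

Count, for each position, how many later elements it exceeds:
8: 1
23: 5
16: 4
24: 4
10: 2
29: 3
32: 3
15: 2
9: 1
7: 0
Sum: 1 + 5 + 4 + 4 + 2 + 3 + 3 + 2 + 1 + 0 = 25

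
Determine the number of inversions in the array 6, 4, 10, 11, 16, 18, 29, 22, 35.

2 inversions

Count, for each position, how many later elements it exceeds:
6: 1
4: 0
10: 0
11: 0
16: 0
18: 0
29: 1
22: 0
35: 0
Sum: 1 + 0 + 0 + 0 + 0 + 0 + 1 + 0 + 0 = 2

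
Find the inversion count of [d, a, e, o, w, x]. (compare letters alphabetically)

1

Out-of-order index pairs (1-indexed):
(1,2): d > a
That's 1 pair.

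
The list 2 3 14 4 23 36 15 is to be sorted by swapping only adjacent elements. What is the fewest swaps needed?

3 swaps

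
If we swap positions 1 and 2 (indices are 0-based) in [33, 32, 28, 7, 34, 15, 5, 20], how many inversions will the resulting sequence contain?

19

Positions 1 and 2 hold 32 and 28; after swapping, the array is [33, 28, 32, 7, 34, 15, 5, 20].
Sweep left to right; for each value list the smaller values that follow it:
33 → 28, 32, 7, 15, 5, 20 → 6
28 → 7, 15, 5, 20 → 4
32 → 7, 15, 5, 20 → 4
7 → 5 → 1
34 → 15, 5, 20 → 3
15 → 5 → 1
5 → none → 0
20 → none → 0
Sum: 6 + 4 + 4 + 1 + 3 + 1 + 0 + 0 = 19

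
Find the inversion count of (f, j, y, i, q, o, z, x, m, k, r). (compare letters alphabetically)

Element-by-element contributions:
f → none → 0
j → i → 1
y → i, q, o, x, m, k, r → 7
i → none → 0
q → o, m, k → 3
o → m, k → 2
z → x, m, k, r → 4
x → m, k, r → 3
m → k → 1
k → none → 0
r → none → 0
Sum: 0 + 1 + 7 + 0 + 3 + 2 + 4 + 3 + 1 + 0 + 0 = 21

21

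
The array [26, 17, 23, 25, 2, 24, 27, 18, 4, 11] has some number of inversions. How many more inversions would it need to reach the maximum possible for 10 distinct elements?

Maximum inversions for 10 distinct elements is C(10, 2) = 10·9/2 = 45.
Current inversions — for each element, count later smaller elements:
26: 8
17: 3
23: 4
25: 5
2: 0
24: 3
27: 3
18: 2
4: 0
11: 0
Current total: 8 + 3 + 4 + 5 + 0 + 3 + 3 + 2 + 0 + 0 = 28
Shortfall: 45 − 28 = 17

17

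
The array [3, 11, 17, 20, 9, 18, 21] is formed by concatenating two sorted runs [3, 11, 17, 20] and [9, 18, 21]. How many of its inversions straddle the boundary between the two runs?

There are 4 split inversions.

Take each right-half value and tally the left-half values above it:
r = 9: 11, 17, 20 → 3
r = 18: 20 → 1
r = 21: none → 0
Cross-inversions: 3 + 1 + 0 = 4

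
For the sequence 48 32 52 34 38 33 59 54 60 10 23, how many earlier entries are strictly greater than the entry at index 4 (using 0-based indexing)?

The element at index 4 is 38.
Elements before it: 48, 32, 52, 34
Those larger than 38: 48, 52

2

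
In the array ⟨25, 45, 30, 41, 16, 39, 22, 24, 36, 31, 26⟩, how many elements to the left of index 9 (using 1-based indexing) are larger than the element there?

The element at index 9 is 36.
Elements before it: 25, 45, 30, 41, 16, 39, 22, 24
Those larger than 36: 45, 41, 39

3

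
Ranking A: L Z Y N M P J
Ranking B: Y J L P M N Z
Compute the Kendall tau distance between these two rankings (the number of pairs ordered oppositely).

Assign each item its position (1..7) in the first ordering, then rewrite the second ordering as that position sequence:
positions: L→1, Z→2, Y→3, N→4, M→5, P→6, J→7
second ordering as positions: [3, 7, 1, 6, 5, 4, 2]
Discordant pairs = inversions in this position sequence.
3: 1, 2 → 2
7: 1, 6, 5, 4, 2 → 5
1: 0
6: 5, 4, 2 → 3
5: 4, 2 → 2
4: 2 → 1
2: 0
Total: 2 + 5 + 0 + 3 + 2 + 1 + 0 = 13

13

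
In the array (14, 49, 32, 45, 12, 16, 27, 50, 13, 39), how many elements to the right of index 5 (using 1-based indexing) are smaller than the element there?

0 such elements

The element at index 5 is 12.
Elements after it: 16, 27, 50, 13, 39
None of them are smaller than 12.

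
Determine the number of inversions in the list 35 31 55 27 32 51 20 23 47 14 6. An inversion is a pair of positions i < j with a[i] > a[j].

There are 40 inversions.

For each element, count later entries that are smaller:
35 → 31, 27, 32, 20, 23, 14, 6 → 7
31 → 27, 20, 23, 14, 6 → 5
55 → 27, 32, 51, 20, 23, 47, 14, 6 → 8
27 → 20, 23, 14, 6 → 4
32 → 20, 23, 14, 6 → 4
51 → 20, 23, 47, 14, 6 → 5
20 → 14, 6 → 2
23 → 14, 6 → 2
47 → 14, 6 → 2
14 → 6 → 1
6 → none → 0
Sum: 7 + 5 + 8 + 4 + 4 + 5 + 2 + 2 + 2 + 1 + 0 = 40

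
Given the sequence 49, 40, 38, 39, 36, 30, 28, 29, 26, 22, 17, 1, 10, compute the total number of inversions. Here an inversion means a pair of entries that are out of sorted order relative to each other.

Element-by-element contributions:
49 → 40, 38, 39, 36, 30, 28, 29, 26, 22, 17, 1, 10 → 12
40 → 38, 39, 36, 30, 28, 29, 26, 22, 17, 1, 10 → 11
38 → 36, 30, 28, 29, 26, 22, 17, 1, 10 → 9
39 → 36, 30, 28, 29, 26, 22, 17, 1, 10 → 9
36 → 30, 28, 29, 26, 22, 17, 1, 10 → 8
30 → 28, 29, 26, 22, 17, 1, 10 → 7
28 → 26, 22, 17, 1, 10 → 5
29 → 26, 22, 17, 1, 10 → 5
26 → 22, 17, 1, 10 → 4
22 → 17, 1, 10 → 3
17 → 1, 10 → 2
1 → none → 0
10 → none → 0
Sum: 12 + 11 + 9 + 9 + 8 + 7 + 5 + 5 + 4 + 3 + 2 + 0 + 0 = 75

75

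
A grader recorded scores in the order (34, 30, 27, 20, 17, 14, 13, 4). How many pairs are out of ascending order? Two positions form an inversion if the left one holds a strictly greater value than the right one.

Inversions: 28

Count, for each position, how many later elements it exceeds:
34 → 30, 27, 20, 17, 14, 13, 4 → 7
30 → 27, 20, 17, 14, 13, 4 → 6
27 → 20, 17, 14, 13, 4 → 5
20 → 17, 14, 13, 4 → 4
17 → 14, 13, 4 → 3
14 → 13, 4 → 2
13 → 4 → 1
4 → none → 0
Sum: 7 + 6 + 5 + 4 + 3 + 2 + 1 + 0 = 28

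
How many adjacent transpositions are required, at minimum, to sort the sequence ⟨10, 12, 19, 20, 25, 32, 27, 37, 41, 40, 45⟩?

Minimum adjacent swaps = number of inversions (each swap of adjacent out-of-order elements removes one inversion and no swap can remove more).
Count inversions — for each element, later elements that are smaller:
10: none → 0
12: none → 0
19: none → 0
20: none → 0
25: none → 0
32: 27 → 1
27: none → 0
37: none → 0
41: 40 → 1
40: none → 0
45: none → 0
Total inversions: 0 + 0 + 0 + 0 + 0 + 1 + 0 + 0 + 1 + 0 + 0 = 2

There are 2 swaps.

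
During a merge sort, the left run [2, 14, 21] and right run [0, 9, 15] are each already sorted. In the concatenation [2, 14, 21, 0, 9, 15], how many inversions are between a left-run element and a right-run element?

Take each right-half value and tally the left-half values above it:
r = 0: 2, 14, 21 → 3
r = 9: 14, 21 → 2
r = 15: 21 → 1
Cross-inversions: 3 + 2 + 1 = 6

6 split inversions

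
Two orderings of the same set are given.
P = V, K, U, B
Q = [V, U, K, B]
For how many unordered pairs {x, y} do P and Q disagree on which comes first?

Assign each item its position (1..4) in the first ordering, then rewrite the second ordering as that position sequence:
positions: V→1, K→2, U→3, B→4
second ordering as positions: [1, 3, 2, 4]
Discordant pairs = inversions in this position sequence.
1: 0
3: 2 → 1
2: 0
4: 0
Total: 0 + 1 + 0 + 0 = 1

1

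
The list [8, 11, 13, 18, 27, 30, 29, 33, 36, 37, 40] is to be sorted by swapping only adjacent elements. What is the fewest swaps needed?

1 adjacent swap

The minimum number of adjacent swaps to sort an array equals its inversion count, since every such swap removes exactly one inversion.
Count inversions — for each element, later elements that are smaller:
8: none → 0
11: none → 0
13: none → 0
18: none → 0
27: none → 0
30: 29 → 1
29: none → 0
33: none → 0
36: none → 0
37: none → 0
40: none → 0
Total inversions: 0 + 0 + 0 + 0 + 0 + 1 + 0 + 0 + 0 + 0 + 0 = 1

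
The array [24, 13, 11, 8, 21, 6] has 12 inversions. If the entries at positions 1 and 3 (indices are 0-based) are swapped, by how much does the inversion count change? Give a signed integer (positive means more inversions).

-3

Positions 1 and 3 hold 13 and 8; after swapping, the array is [24, 8, 11, 13, 21, 6].
Element-by-element contributions:
24 → 8, 11, 13, 21, 6 → 5
8 → 6 → 1
11 → 6 → 1
13 → 6 → 1
21 → 6 → 1
6 → none → 0
Sum: 5 + 1 + 1 + 1 + 1 + 0 = 9
Change: 9 − 12 = -3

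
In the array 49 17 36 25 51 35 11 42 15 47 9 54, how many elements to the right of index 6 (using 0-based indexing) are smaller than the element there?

1

The element at index 6 is 11.
Elements after it: 42, 15, 47, 9, 54
Those smaller than 11: 9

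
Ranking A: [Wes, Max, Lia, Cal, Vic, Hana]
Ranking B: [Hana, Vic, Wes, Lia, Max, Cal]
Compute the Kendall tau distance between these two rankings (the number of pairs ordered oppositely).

Assign each item its position (1..6) in the first ordering, then rewrite the second ordering as that position sequence:
positions: Wes→1, Max→2, Lia→3, Cal→4, Vic→5, Hana→6
second ordering as positions: [6, 5, 1, 3, 2, 4]
Discordant pairs = inversions in this position sequence.
6: 5, 1, 3, 2, 4 → 5
5: 1, 3, 2, 4 → 4
1: 0
3: 2 → 1
2: 0
4: 0
Total: 5 + 4 + 0 + 1 + 0 + 0 = 10

10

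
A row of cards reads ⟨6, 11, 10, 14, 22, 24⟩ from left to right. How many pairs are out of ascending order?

Sweep left to right; for each value list the smaller values that follow it:
6 → none → 0
11 → 10 → 1
10 → none → 0
14 → none → 0
22 → none → 0
24 → none → 0
Sum: 0 + 1 + 0 + 0 + 0 + 0 = 1

1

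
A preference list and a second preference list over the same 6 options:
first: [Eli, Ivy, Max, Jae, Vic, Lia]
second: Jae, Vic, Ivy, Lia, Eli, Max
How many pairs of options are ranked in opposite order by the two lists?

9

Assign each item its position (1..6) in the first ordering, then rewrite the second ordering as that position sequence:
positions: Eli→1, Ivy→2, Max→3, Jae→4, Vic→5, Lia→6
second ordering as positions: [4, 5, 2, 6, 1, 3]
Discordant pairs = inversions in this position sequence.
4: 2, 1, 3 → 3
5: 2, 1, 3 → 3
2: 1 → 1
6: 1, 3 → 2
1: 0
3: 0
Total: 3 + 3 + 1 + 2 + 0 + 0 = 9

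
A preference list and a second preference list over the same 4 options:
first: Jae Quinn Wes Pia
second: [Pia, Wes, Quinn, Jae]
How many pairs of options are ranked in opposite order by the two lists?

Assign each item its position (1..4) in the first ordering, then rewrite the second ordering as that position sequence:
positions: Jae→1, Quinn→2, Wes→3, Pia→4
second ordering as positions: [4, 3, 2, 1]
Discordant pairs = inversions in this position sequence.
4: 3, 2, 1 → 3
3: 2, 1 → 2
2: 1 → 1
1: 0
Total: 3 + 2 + 1 + 0 = 6

6 pairs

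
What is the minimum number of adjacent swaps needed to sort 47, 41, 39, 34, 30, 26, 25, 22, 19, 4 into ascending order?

45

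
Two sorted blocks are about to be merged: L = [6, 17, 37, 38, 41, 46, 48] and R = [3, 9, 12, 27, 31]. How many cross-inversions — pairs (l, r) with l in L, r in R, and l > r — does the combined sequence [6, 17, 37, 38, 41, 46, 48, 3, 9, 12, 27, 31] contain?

Take each right-half value and tally the left-half values above it:
r = 3: 6, 17, 37, 38, 41, 46, 48 → 7
r = 9: 17, 37, 38, 41, 46, 48 → 6
r = 12: 17, 37, 38, 41, 46, 48 → 6
r = 27: 37, 38, 41, 46, 48 → 5
r = 31: 37, 38, 41, 46, 48 → 5
Cross-inversions: 7 + 6 + 6 + 5 + 5 = 29

29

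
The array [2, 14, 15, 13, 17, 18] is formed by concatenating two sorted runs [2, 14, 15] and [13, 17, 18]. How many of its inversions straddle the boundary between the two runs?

Count, for every r in R, how many entries of L exceed r:
r = 13: 14, 15 → 2
r = 17: none → 0
r = 18: none → 0
Cross-inversions: 2 + 0 + 0 = 2

2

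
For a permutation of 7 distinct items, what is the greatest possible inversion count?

The maximum occurs when the array is in strictly decreasing order: every one of the C(7, 2) pairs is inverted.
C(7, 2) = 7·6/2 = 21

21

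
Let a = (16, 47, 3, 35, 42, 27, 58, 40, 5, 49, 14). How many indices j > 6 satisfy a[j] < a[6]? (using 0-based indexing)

The element at index 6 is 58.
Elements after it: 40, 5, 49, 14
Those smaller than 58: 40, 5, 49, 14

4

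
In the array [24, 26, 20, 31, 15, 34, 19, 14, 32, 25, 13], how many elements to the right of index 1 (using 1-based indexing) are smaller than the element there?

The element at index 1 is 24.
Elements after it: 26, 20, 31, 15, 34, 19, 14, 32, 25, 13
Those smaller than 24: 20, 15, 19, 14, 13

5 such elements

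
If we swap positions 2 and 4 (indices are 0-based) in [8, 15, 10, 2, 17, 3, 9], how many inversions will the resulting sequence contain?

Positions 2 and 4 hold 10 and 17; after swapping, the array is [8, 15, 17, 2, 10, 3, 9].
Element-by-element contributions:
8 → 2, 3 → 2
15 → 2, 10, 3, 9 → 4
17 → 2, 10, 3, 9 → 4
2 → none → 0
10 → 3, 9 → 2
3 → none → 0
9 → none → 0
Sum: 2 + 4 + 4 + 0 + 2 + 0 + 0 = 12

12 inversions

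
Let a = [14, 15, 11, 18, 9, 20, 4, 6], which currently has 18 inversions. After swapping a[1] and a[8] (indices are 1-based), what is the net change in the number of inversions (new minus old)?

-5

Positions 1 and 8 hold 14 and 6; after swapping, the array is [6, 15, 11, 18, 9, 20, 4, 14].
For each element, count later entries that are smaller:
6: 1
15: 4
11: 2
18: 3
9: 1
20: 2
4: 0
14: 0
Sum: 1 + 4 + 2 + 3 + 1 + 2 + 0 + 0 = 13
Change: 13 − 18 = -5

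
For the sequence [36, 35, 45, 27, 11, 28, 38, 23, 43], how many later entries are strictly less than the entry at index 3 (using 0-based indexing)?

The element at index 3 is 27.
Elements after it: 11, 28, 38, 23, 43
Those smaller than 27: 11, 23

2 such elements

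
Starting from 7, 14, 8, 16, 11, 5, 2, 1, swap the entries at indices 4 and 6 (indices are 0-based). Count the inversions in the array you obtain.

Positions 4 and 6 hold 11 and 2; after swapping, the array is [7, 14, 8, 16, 2, 5, 11, 1].
Count, for each position, how many later elements it exceeds:
7: 3
14: 5
8: 3
16: 4
2: 1
5: 1
11: 1
1: 0
Sum: 3 + 5 + 3 + 4 + 1 + 1 + 1 + 0 = 18

18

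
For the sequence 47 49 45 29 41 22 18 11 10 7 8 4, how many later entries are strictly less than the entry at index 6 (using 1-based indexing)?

The element at index 6 is 22.
Elements after it: 18, 11, 10, 7, 8, 4
Those smaller than 22: 18, 11, 10, 7, 8, 4

6 such elements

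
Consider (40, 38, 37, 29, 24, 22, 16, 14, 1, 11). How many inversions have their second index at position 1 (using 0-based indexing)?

The element at index 1 is 38.
Elements before it: 40
Those larger than 38: 40

1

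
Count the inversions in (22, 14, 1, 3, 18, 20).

7

Inversion pairs (indices are 0-based):
(0,1): 22 > 14
(0,2): 22 > 1
(0,3): 22 > 3
(0,4): 22 > 18
(0,5): 22 > 20
(1,2): 14 > 1
(1,3): 14 > 3
That's 7 pairs.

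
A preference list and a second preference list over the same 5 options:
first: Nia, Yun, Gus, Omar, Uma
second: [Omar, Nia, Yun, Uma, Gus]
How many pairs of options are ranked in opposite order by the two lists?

Assign each item its position (1..5) in the first ordering, then rewrite the second ordering as that position sequence:
positions: Nia→1, Yun→2, Gus→3, Omar→4, Uma→5
second ordering as positions: [4, 1, 2, 5, 3]
Discordant pairs = inversions in this position sequence.
4: 1, 2, 3 → 3
1: 0
2: 0
5: 3 → 1
3: 0
Total: 3 + 0 + 0 + 1 + 0 = 4

4 pairs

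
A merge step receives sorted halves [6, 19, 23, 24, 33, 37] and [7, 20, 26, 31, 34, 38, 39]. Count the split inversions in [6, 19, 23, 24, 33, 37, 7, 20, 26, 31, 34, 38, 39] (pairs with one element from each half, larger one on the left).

14 cross-inversions

Take each right-half value and tally the left-half values above it:
r = 7: 19, 23, 24, 33, 37 → 5
r = 20: 23, 24, 33, 37 → 4
r = 26: 33, 37 → 2
r = 31: 33, 37 → 2
r = 34: 37 → 1
r = 38: none → 0
r = 39: none → 0
Cross-inversions: 5 + 4 + 2 + 2 + 1 + 0 + 0 = 14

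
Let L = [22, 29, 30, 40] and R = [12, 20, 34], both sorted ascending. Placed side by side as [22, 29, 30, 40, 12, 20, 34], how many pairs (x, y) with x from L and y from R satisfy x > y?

Take each right-half value and tally the left-half values above it:
r = 12: 22, 29, 30, 40 → 4
r = 20: 22, 29, 30, 40 → 4
r = 34: 40 → 1
Cross-inversions: 4 + 4 + 1 = 9

9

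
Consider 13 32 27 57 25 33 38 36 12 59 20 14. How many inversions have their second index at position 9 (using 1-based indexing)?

The element at index 9 is 12.
Elements before it: 13, 32, 27, 57, 25, 33, 38, 36
Those larger than 12: 13, 32, 27, 57, 25, 33, 38, 36

8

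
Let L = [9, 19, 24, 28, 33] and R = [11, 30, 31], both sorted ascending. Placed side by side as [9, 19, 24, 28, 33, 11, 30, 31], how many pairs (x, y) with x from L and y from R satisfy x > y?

6

Take each right-half value and tally the left-half values above it:
r = 11: 19, 24, 28, 33 → 4
r = 30: 33 → 1
r = 31: 33 → 1
Cross-inversions: 4 + 1 + 1 = 6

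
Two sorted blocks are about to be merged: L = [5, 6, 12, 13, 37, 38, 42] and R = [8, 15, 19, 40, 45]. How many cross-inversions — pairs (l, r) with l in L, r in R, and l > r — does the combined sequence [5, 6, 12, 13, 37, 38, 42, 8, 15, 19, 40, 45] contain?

12

Count, for every r in R, how many entries of L exceed r:
r = 8: 12, 13, 37, 38, 42 → 5
r = 15: 37, 38, 42 → 3
r = 19: 37, 38, 42 → 3
r = 40: 42 → 1
r = 45: none → 0
Cross-inversions: 5 + 3 + 3 + 1 + 0 = 12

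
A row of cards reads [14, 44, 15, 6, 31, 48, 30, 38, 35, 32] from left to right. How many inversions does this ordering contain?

For each element, count later entries that are smaller:
14: 1
44: 7
15: 1
6: 0
31: 1
48: 4
30: 0
38: 2
35: 1
32: 0
Sum: 1 + 7 + 1 + 0 + 1 + 4 + 0 + 2 + 1 + 0 = 17

17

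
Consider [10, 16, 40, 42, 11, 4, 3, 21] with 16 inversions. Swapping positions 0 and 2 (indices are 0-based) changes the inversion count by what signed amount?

Positions 0 and 2 hold 10 and 40; after swapping, the array is [40, 16, 10, 42, 11, 4, 3, 21].
Element-by-element contributions:
40 → 16, 10, 11, 4, 3, 21 → 6
16 → 10, 11, 4, 3 → 4
10 → 4, 3 → 2
42 → 11, 4, 3, 21 → 4
11 → 4, 3 → 2
4 → 3 → 1
3 → none → 0
21 → none → 0
Sum: 6 + 4 + 2 + 4 + 2 + 1 + 0 + 0 = 19
Change: 19 − 16 = +3

+3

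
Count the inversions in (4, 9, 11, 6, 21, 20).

Count, for each position, how many later elements it exceeds:
4 → none → 0
9 → 6 → 1
11 → 6 → 1
6 → none → 0
21 → 20 → 1
20 → none → 0
Sum: 0 + 1 + 1 + 0 + 1 + 0 = 3

3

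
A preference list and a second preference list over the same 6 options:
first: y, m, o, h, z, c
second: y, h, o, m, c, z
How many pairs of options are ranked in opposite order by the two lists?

Assign each item its position (1..6) in the first ordering, then rewrite the second ordering as that position sequence:
positions: y→1, m→2, o→3, h→4, z→5, c→6
second ordering as positions: [1, 4, 3, 2, 6, 5]
Discordant pairs = inversions in this position sequence.
1: 0
4: 3, 2 → 2
3: 2 → 1
2: 0
6: 5 → 1
5: 0
Total: 0 + 2 + 1 + 0 + 1 + 0 = 4

4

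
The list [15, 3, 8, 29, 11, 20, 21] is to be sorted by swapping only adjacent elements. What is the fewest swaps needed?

Minimum adjacent swaps = number of inversions (each swap of adjacent out-of-order elements removes one inversion and no swap can remove more).
Count inversions — for each element, later elements that are smaller:
15: 3, 8, 11 → 3
3: none → 0
8: none → 0
29: 11, 20, 21 → 3
11: none → 0
20: none → 0
21: none → 0
Total inversions: 3 + 0 + 0 + 3 + 0 + 0 + 0 = 6

6 adjacent swaps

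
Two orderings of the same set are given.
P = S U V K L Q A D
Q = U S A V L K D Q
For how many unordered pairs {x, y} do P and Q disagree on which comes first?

7

Assign each item its position (1..8) in the first ordering, then rewrite the second ordering as that position sequence:
positions: S→1, U→2, V→3, K→4, L→5, Q→6, A→7, D→8
second ordering as positions: [2, 1, 7, 3, 5, 4, 8, 6]
Discordant pairs = inversions in this position sequence.
2: 1 → 1
1: 0
7: 3, 5, 4, 6 → 4
3: 0
5: 4 → 1
4: 0
8: 6 → 1
6: 0
Total: 1 + 0 + 4 + 0 + 1 + 0 + 1 + 0 = 7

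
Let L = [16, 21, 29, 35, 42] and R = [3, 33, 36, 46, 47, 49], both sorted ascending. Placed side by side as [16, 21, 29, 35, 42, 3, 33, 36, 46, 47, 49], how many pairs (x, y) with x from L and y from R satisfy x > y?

8

Take each right-half value and tally the left-half values above it:
r = 3: 16, 21, 29, 35, 42 → 5
r = 33: 35, 42 → 2
r = 36: 42 → 1
r = 46: none → 0
r = 47: none → 0
r = 49: none → 0
Cross-inversions: 5 + 2 + 1 + 0 + 0 + 0 = 8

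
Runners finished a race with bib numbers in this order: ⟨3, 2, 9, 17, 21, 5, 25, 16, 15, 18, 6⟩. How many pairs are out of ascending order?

Inversions: 20

Count, for each position, how many later elements it exceeds:
3 → 2 → 1
2 → none → 0
9 → 5, 6 → 2
17 → 5, 16, 15, 6 → 4
21 → 5, 16, 15, 18, 6 → 5
5 → none → 0
25 → 16, 15, 18, 6 → 4
16 → 15, 6 → 2
15 → 6 → 1
18 → 6 → 1
6 → none → 0
Sum: 1 + 0 + 2 + 4 + 5 + 0 + 4 + 2 + 1 + 1 + 0 = 20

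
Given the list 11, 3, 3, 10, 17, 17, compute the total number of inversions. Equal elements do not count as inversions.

For each element, count later entries that are smaller:
11: 3
3: 0
3: 0
10: 0
17: 0
17: 0
Sum: 3 + 0 + 0 + 0 + 0 + 0 = 3

3 inversions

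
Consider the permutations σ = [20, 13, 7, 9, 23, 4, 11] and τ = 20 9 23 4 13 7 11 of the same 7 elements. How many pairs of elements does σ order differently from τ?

6

Assign each item its position (1..7) in the first ordering, then rewrite the second ordering as that position sequence:
positions: 20→1, 13→2, 7→3, 9→4, 23→5, 4→6, 11→7
second ordering as positions: [1, 4, 5, 6, 2, 3, 7]
Discordant pairs = inversions in this position sequence.
1: 0
4: 2, 3 → 2
5: 2, 3 → 2
6: 2, 3 → 2
2: 0
3: 0
7: 0
Total: 0 + 2 + 2 + 2 + 0 + 0 + 0 = 6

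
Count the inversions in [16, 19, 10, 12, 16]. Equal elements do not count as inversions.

Inversion pairs (indices are 0-based):
(0,2): 16 > 10
(0,3): 16 > 12
(1,2): 19 > 10
(1,3): 19 > 12
(1,4): 19 > 16
That's 5 pairs.

5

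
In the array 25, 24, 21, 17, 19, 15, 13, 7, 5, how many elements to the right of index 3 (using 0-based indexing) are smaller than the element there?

4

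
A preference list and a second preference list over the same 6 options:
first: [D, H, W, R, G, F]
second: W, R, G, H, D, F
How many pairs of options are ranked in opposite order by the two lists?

7

Assign each item its position (1..6) in the first ordering, then rewrite the second ordering as that position sequence:
positions: D→1, H→2, W→3, R→4, G→5, F→6
second ordering as positions: [3, 4, 5, 2, 1, 6]
Discordant pairs = inversions in this position sequence.
3: 2, 1 → 2
4: 2, 1 → 2
5: 2, 1 → 2
2: 1 → 1
1: 0
6: 0
Total: 2 + 2 + 2 + 1 + 0 + 0 = 7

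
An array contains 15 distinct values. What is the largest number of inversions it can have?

105

A reversed (strictly descending) arrangement makes every pair an inversion, giving C(15, 2) inversions.
C(15, 2) = 15·14/2 = 105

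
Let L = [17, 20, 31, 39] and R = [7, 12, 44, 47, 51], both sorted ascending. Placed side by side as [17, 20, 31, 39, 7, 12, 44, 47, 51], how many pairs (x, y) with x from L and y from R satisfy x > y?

For each element r of the right run, count left-run elements greater than r:
r = 7: 17, 20, 31, 39 → 4
r = 12: 17, 20, 31, 39 → 4
r = 44: none → 0
r = 47: none → 0
r = 51: none → 0
Cross-inversions: 4 + 4 + 0 + 0 + 0 = 8

8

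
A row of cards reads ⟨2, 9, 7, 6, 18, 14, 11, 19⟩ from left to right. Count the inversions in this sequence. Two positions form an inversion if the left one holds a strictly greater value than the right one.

6

For each element, count later entries that are smaller:
2: 0
9: 2
7: 1
6: 0
18: 2
14: 1
11: 0
19: 0
Sum: 0 + 2 + 1 + 0 + 2 + 1 + 0 + 0 = 6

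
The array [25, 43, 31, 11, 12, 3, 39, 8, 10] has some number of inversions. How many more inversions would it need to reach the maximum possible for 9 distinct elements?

11

Maximum inversions for 9 distinct elements is C(9, 2) = 9·8/2 = 36.
Current inversions — for each element, count later smaller elements:
25: 5
43: 7
31: 5
11: 3
12: 3
3: 0
39: 2
8: 0
10: 0
Current total: 5 + 7 + 5 + 3 + 3 + 0 + 2 + 0 + 0 = 25
Shortfall: 36 − 25 = 11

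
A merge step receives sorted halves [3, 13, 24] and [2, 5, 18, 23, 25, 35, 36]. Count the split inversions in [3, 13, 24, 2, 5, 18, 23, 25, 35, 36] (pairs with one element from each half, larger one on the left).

7

Count, for every r in R, how many entries of L exceed r:
r = 2: 3, 13, 24 → 3
r = 5: 13, 24 → 2
r = 18: 24 → 1
r = 23: 24 → 1
r = 25: none → 0
r = 35: none → 0
r = 36: none → 0
Cross-inversions: 3 + 2 + 1 + 1 + 0 + 0 + 0 = 7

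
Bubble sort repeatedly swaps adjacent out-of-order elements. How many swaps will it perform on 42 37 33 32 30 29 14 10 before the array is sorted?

Each adjacent swap fixes exactly one inversion, so the minimum swap count equals the number of inversions.
Count inversions — for each element, later elements that are smaller:
42: 37, 33, 32, 30, 29, 14, 10 → 7
37: 33, 32, 30, 29, 14, 10 → 6
33: 32, 30, 29, 14, 10 → 5
32: 30, 29, 14, 10 → 4
30: 29, 14, 10 → 3
29: 14, 10 → 2
14: 10 → 1
10: none → 0
Total inversions: 7 + 6 + 5 + 4 + 3 + 2 + 1 + 0 = 28

28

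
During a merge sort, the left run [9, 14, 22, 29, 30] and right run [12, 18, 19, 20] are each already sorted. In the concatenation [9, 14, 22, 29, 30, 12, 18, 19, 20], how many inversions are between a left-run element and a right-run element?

13

Take each right-half value and tally the left-half values above it:
r = 12: 14, 22, 29, 30 → 4
r = 18: 22, 29, 30 → 3
r = 19: 22, 29, 30 → 3
r = 20: 22, 29, 30 → 3
Cross-inversions: 4 + 3 + 3 + 3 = 13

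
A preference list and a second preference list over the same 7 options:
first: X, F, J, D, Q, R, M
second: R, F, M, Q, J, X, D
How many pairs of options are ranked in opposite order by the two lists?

14

Assign each item its position (1..7) in the first ordering, then rewrite the second ordering as that position sequence:
positions: X→1, F→2, J→3, D→4, Q→5, R→6, M→7
second ordering as positions: [6, 2, 7, 5, 3, 1, 4]
Discordant pairs = inversions in this position sequence.
6: 2, 5, 3, 1, 4 → 5
2: 1 → 1
7: 5, 3, 1, 4 → 4
5: 3, 1, 4 → 3
3: 1 → 1
1: 0
4: 0
Total: 5 + 1 + 4 + 3 + 1 + 0 + 0 = 14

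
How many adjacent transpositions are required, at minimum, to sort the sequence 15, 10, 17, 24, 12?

4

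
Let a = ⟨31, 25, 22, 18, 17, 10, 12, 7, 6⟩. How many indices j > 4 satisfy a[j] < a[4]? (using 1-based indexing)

5 such elements

The element at index 4 is 18.
Elements after it: 17, 10, 12, 7, 6
Those smaller than 18: 17, 10, 12, 7, 6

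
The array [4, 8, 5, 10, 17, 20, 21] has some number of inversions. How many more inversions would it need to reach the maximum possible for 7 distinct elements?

20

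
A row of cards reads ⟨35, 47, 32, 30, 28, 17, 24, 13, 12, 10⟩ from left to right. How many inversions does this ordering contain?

Inversions: 43

Element-by-element contributions:
35 → 32, 30, 28, 17, 24, 13, 12, 10 → 8
47 → 32, 30, 28, 17, 24, 13, 12, 10 → 8
32 → 30, 28, 17, 24, 13, 12, 10 → 7
30 → 28, 17, 24, 13, 12, 10 → 6
28 → 17, 24, 13, 12, 10 → 5
17 → 13, 12, 10 → 3
24 → 13, 12, 10 → 3
13 → 12, 10 → 2
12 → 10 → 1
10 → none → 0
Sum: 8 + 8 + 7 + 6 + 5 + 3 + 3 + 2 + 1 + 0 = 43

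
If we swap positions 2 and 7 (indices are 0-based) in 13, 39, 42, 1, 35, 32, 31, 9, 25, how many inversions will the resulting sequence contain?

16 inversions

Positions 2 and 7 hold 42 and 9; after swapping, the array is [13, 39, 9, 1, 35, 32, 31, 42, 25].
Sweep left to right; for each value list the smaller values that follow it:
13: 2
39: 6
9: 1
1: 0
35: 3
32: 2
31: 1
42: 1
25: 0
Sum: 2 + 6 + 1 + 0 + 3 + 2 + 1 + 1 + 0 = 16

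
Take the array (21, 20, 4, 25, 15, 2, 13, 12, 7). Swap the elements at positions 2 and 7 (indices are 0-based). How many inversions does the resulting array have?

Inversions: 27

Positions 2 and 7 hold 4 and 12; after swapping, the array is [21, 20, 12, 25, 15, 2, 13, 4, 7].
Count, for each position, how many later elements it exceeds:
21 → 20, 12, 15, 2, 13, 4, 7 → 7
20 → 12, 15, 2, 13, 4, 7 → 6
12 → 2, 4, 7 → 3
25 → 15, 2, 13, 4, 7 → 5
15 → 2, 13, 4, 7 → 4
2 → none → 0
13 → 4, 7 → 2
4 → none → 0
7 → none → 0
Sum: 7 + 6 + 3 + 5 + 4 + 0 + 2 + 0 + 0 = 27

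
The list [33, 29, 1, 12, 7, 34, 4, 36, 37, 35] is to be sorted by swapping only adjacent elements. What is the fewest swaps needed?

15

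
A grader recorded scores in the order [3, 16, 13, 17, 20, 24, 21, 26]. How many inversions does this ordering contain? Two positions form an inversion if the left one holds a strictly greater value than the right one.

2

Sweep left to right; for each value list the smaller values that follow it:
3 → none → 0
16 → 13 → 1
13 → none → 0
17 → none → 0
20 → none → 0
24 → 21 → 1
21 → none → 0
26 → none → 0
Sum: 0 + 1 + 0 + 0 + 0 + 1 + 0 + 0 = 2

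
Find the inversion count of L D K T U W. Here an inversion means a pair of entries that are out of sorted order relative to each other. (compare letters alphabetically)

2

Out-of-order index pairs (0-indexed):
(0,1): L > D
(0,2): L > K
That's 2 pairs.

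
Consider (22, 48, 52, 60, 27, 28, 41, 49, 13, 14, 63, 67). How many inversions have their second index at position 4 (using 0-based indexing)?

3

The element at index 4 is 27.
Elements before it: 22, 48, 52, 60
Those larger than 27: 48, 52, 60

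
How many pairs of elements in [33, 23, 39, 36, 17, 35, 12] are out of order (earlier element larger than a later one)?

Sweep left to right; for each value list the smaller values that follow it:
33 → 23, 17, 12 → 3
23 → 17, 12 → 2
39 → 36, 17, 35, 12 → 4
36 → 17, 35, 12 → 3
17 → 12 → 1
35 → 12 → 1
12 → none → 0
Sum: 3 + 2 + 4 + 3 + 1 + 1 + 0 = 14

14 out-of-order pairs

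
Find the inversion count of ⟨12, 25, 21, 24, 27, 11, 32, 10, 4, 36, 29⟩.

There are 24 out-of-order pairs.

Element-by-element contributions:
12 → 11, 10, 4 → 3
25 → 21, 24, 11, 10, 4 → 5
21 → 11, 10, 4 → 3
24 → 11, 10, 4 → 3
27 → 11, 10, 4 → 3
11 → 10, 4 → 2
32 → 10, 4, 29 → 3
10 → 4 → 1
4 → none → 0
36 → 29 → 1
29 → none → 0
Sum: 3 + 5 + 3 + 3 + 3 + 2 + 3 + 1 + 0 + 1 + 0 = 24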